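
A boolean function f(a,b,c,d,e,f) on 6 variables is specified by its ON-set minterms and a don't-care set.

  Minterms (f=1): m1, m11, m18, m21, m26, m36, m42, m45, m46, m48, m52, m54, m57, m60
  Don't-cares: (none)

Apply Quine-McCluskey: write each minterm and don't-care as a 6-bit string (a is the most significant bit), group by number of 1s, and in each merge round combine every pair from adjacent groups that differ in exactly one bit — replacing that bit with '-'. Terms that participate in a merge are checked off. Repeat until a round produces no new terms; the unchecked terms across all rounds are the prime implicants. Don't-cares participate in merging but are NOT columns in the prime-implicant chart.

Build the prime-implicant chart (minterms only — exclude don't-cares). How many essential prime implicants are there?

size-2^0 implicants → 000001  001011  010010(✓)  010101  011010(✓)  100100(✓)  101010(✓)  101101  101110(✓)  110000(✓)  110100(✓)  110110(✓)  111001  111100(✓)
size-2^1 implicants → 01-010  1-0100  101-10  11-100  110-00  1101-0
Unchecked terms (primes): 000001, 001011, 01-010, 010101, 1-0100, 101-10, 101101, 11-100, 110-00, 1101-0, 111001
Minterm coverage:
  m1 ⊆ 000001 [E]
  m11 ⊆ 001011 [E]
  m18 ⊆ 01-010 [E]
  m21 ⊆ 010101 [E]
  m26 ⊆ 01-010 [E]
  m36 ⊆ 1-0100 [E]
  m42 ⊆ 101-10 [E]
  m45 ⊆ 101101 [E]
  m46 ⊆ 101-10 [E]
  m48 ⊆ 110-00 [E]
  m52 ⊆ 1-0100,11-100,110-00,1101-0
  m54 ⊆ 1101-0 [E]
  m57 ⊆ 111001 [E]
  m60 ⊆ 11-100 [E]
E = {000001, 001011, 01-010, 010101, 1-0100, 101-10, 101101, 11-100, 110-00, 1101-0, 111001}

11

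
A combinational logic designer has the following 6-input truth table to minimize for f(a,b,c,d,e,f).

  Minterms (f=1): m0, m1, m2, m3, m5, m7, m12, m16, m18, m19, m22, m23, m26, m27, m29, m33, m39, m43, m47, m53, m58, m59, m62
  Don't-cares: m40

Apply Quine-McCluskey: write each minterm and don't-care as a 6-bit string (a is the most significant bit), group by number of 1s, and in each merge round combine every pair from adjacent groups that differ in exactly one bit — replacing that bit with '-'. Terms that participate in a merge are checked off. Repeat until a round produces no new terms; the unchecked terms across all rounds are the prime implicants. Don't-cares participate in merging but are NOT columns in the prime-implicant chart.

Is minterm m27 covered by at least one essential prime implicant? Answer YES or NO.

NO

size-2^0 implicants → 000000(✓)  000001(✓)  000010(✓)  000011(✓)  000101(✓)  000111(✓)  001100  010000(✓)  010010(✓)  010011(✓)  010110(✓)  010111(✓)  011010(✓)  011011(✓)  011101  100001(✓)  100111(✓)  101000  101011(✓)  101111(✓)  110101  111010(✓)  111011(✓)  111110(✓)
size-2^1 implicants → -00001  -00111  -11010(✓)  -11011(✓)  0-0000(✓)  0-0010(✓)  0-0011(✓)  0-0111(✓)  000-01(✓)  000-11(✓)  0000-0(✓)  0000-1(✓)  00000-(✓)  00001-(✓)  0001-1(✓)  01-010(✓)  01-011(✓)  010-10(✓)  010-11(✓)  0100-0(✓)  01001-(✓)  01011-(✓)  01101-(✓)  1-1011  10-111  101-11  111-10  11101-(✓)
size-2^2 implicants → -1101-  0-0-11  0-00-0  0-001-  000--1  0000--  01-01-  010-1-
Unchecked terms (primes): -00001, -00111, -1101-, 0-0-11, 0-00-0, 0-001-, 000--1, 0000--, 001100, 01-01-, 010-1-, 011101, 1-1011, 10-111, 101-11, 101000, 110101, 111-10
Minterm coverage:
  m0 ⊆ 0-00-0,0000--
  m1 ⊆ -00001,000--1,0000--
  m2 ⊆ 0-00-0,0-001-,0000--
  m3 ⊆ 0-0-11,0-001-,000--1,0000--
  m5 ⊆ 000--1 [E]
  m7 ⊆ -00111,0-0-11,000--1
  m12 ⊆ 001100 [E]
  m16 ⊆ 0-00-0 [E]
  m18 ⊆ 0-00-0,0-001-,01-01-,010-1-
  m19 ⊆ 0-0-11,0-001-,01-01-,010-1-
  m22 ⊆ 010-1- [E]
  m23 ⊆ 0-0-11,010-1-
  m26 ⊆ -1101-,01-01-
  m27 ⊆ -1101-,01-01-
  m29 ⊆ 011101 [E]
  m33 ⊆ -00001 [E]
  m39 ⊆ -00111,10-111
  m43 ⊆ 1-1011,101-11
  m47 ⊆ 10-111,101-11
  m53 ⊆ 110101 [E]
  m58 ⊆ -1101-,111-10
  m59 ⊆ -1101-,1-1011
  m62 ⊆ 111-10 [E]
E = {-00001, 0-00-0, 000--1, 001100, 010-1-, 011101, 110101, 111-10}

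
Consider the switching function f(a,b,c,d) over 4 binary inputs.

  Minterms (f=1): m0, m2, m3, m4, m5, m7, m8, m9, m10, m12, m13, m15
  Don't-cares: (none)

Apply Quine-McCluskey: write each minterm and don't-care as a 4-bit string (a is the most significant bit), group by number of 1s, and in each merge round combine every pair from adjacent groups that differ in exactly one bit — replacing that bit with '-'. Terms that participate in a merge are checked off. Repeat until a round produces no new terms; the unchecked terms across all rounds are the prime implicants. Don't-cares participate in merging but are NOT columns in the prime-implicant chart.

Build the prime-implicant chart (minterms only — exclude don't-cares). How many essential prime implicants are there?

3

size-2^0 implicants → 0000(✓)  0010(✓)  0011(✓)  0100(✓)  0101(✓)  0111(✓)  1000(✓)  1001(✓)  1010(✓)  1100(✓)  1101(✓)  1111(✓)
size-2^1 implicants → -000(✓)  -010(✓)  -100(✓)  -101(✓)  -111(✓)  0-00(✓)  0-11  00-0(✓)  001-  01-1(✓)  010-(✓)  1-00(✓)  1-01(✓)  10-0(✓)  100-(✓)  11-1(✓)  110-(✓)
size-2^2 implicants → --00  -0-0  -1-1  -10-  1-0-
Unchecked terms (primes): --00, -0-0, -1-1, -10-, 0-11, 001-, 1-0-
Minterm coverage:
  m0 ⊆ --00,-0-0
  m2 ⊆ -0-0,001-
  m3 ⊆ 0-11,001-
  m4 ⊆ --00,-10-
  m5 ⊆ -1-1,-10-
  m7 ⊆ -1-1,0-11
  m8 ⊆ --00,-0-0,1-0-
  m9 ⊆ 1-0- [E]
  m10 ⊆ -0-0 [E]
  m12 ⊆ --00,-10-,1-0-
  m13 ⊆ -1-1,-10-,1-0-
  m15 ⊆ -1-1 [E]
E = {-0-0, -1-1, 1-0-}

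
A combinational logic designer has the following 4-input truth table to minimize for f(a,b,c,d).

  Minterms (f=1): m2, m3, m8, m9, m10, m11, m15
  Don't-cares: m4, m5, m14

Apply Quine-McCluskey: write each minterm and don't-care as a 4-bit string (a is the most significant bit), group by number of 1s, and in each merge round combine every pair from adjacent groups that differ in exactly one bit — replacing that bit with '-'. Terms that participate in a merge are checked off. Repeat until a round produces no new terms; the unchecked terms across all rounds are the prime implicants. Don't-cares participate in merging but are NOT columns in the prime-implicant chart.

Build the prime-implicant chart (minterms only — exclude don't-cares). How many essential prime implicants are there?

Round 0: 0010✓ 0011✓ 0100✓ 0101✓ 1000✓ 1001✓ 1010✓ 1011✓ 1110✓ 1111✓
Round 1: -010✓ -011✓ 001-✓ 010- 1-10✓ 1-11✓ 10-0✓ 10-1✓ 100-✓ 101-✓ 111-✓
Round 2: -01- 1-1- 10--
PIs = {-01-, 010-, 1-1-, 10--}
Coverage chart:
  m2: -01- ←essential
  m3: -01- ←essential
  m8: 10-- ←essential
  m9: 10-- ←essential
  m10: -01-,1-1-,10--
  m11: -01-,1-1-,10--
  m15: 1-1- ←essential
Essential: -01-, 1-1-, 10--

3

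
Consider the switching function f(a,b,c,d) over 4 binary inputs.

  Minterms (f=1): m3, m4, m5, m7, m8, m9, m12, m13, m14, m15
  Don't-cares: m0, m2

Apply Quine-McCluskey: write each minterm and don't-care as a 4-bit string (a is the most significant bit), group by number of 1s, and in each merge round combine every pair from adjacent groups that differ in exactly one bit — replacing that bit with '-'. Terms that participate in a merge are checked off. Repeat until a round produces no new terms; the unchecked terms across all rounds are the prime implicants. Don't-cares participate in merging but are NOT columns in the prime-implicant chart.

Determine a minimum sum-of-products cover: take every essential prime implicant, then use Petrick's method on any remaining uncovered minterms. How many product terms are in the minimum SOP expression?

size-2^0 implicants → 0000(✓)  0010(✓)  0011(✓)  0100(✓)  0101(✓)  0111(✓)  1000(✓)  1001(✓)  1100(✓)  1101(✓)  1110(✓)  1111(✓)
size-2^1 implicants → -000(✓)  -100(✓)  -101(✓)  -111(✓)  0-00(✓)  0-11  00-0  001-  01-1(✓)  010-(✓)  1-00(✓)  1-01(✓)  100-(✓)  11-0(✓)  11-1(✓)  110-(✓)  111-(✓)
size-2^2 implicants → --00  -1-1  -10-  1-0-  11--
Unchecked terms (primes): --00, -1-1, -10-, 0-11, 00-0, 001-, 1-0-, 11--
Minterm coverage:
  m3 ⊆ 0-11,001-
  m4 ⊆ --00,-10-
  m5 ⊆ -1-1,-10-
  m7 ⊆ -1-1,0-11
  m8 ⊆ --00,1-0-
  m9 ⊆ 1-0- [E]
  m12 ⊆ --00,-10-,1-0-,11--
  m13 ⊆ -1-1,-10-,1-0-,11--
  m14 ⊆ 11-- [E]
  m15 ⊆ -1-1,11--
E = {1-0-, 11--}
Petrick residual → -10-, 0-11
Cover = bc' + a'cd + ac' + ab  |cover|=4

4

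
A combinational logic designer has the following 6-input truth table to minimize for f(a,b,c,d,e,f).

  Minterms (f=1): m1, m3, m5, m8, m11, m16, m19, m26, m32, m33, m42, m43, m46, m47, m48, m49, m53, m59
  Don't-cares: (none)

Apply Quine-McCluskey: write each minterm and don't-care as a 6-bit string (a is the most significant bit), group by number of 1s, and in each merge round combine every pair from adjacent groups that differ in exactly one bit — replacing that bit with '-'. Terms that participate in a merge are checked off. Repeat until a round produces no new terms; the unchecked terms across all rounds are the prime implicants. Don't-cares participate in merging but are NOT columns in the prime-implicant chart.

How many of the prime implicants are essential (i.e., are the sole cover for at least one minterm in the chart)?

9

[col 0] 000001*, 000011*, 000101*, 001000, 001011*, 010000*, 010011*, 011010, 100000*, 100001*, 101010*, 101011*, 101110*, 101111*, 110000*, 110001*, 110101*, 111011*
[col 1] -00001, -01011, -10000, 0-0011, 00-011, 000-01, 0000-1, 1-0000*, 1-0001*, 1-1011, 10000-*, 101-10*, 101-11*, 10101-*, 10111-*, 110-01, 11000-*
[col 2] 1-000-, 101-1-
Prime implicants: -00001, -01011, -10000, 0-0011, 00-011, 000-01, 0000-1, 001000, 011010, 1-000-, 1-1011, 101-1-, 110-01
PI chart (minterm → PIs covering it):
  1 | -00001,000-01,0000-1
  3 | 0-0011,00-011,0000-1
  5 | 000-01  (sole → essential)
  8 | 001000  (sole → essential)
  11 | -01011,00-011
  16 | -10000  (sole → essential)
  19 | 0-0011  (sole → essential)
  26 | 011010  (sole → essential)
  32 | 1-000-  (sole → essential)
  33 | -00001,1-000-
  42 | 101-1-  (sole → essential)
  43 | -01011,1-1011,101-1-
  46 | 101-1-  (sole → essential)
  47 | 101-1-  (sole → essential)
  48 | -10000,1-000-
  49 | 1-000-,110-01
  53 | 110-01  (sole → essential)
  59 | 1-1011  (sole → essential)
Essential prime implicants: -10000, 0-0011, 000-01, 001000, 011010, 1-000-, 1-1011, 101-1-, 110-01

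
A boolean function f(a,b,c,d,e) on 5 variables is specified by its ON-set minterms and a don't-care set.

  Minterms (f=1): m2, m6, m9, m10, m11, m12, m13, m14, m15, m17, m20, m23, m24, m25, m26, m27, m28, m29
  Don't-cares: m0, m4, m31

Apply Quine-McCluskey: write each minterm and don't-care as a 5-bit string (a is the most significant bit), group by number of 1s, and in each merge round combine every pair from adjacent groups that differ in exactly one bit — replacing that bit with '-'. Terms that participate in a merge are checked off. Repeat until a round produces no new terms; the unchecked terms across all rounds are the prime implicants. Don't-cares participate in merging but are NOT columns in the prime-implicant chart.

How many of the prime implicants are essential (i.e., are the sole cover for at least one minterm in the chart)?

4

[col 0] 00000*, 00010*, 00100*, 00110*, 01001*, 01010*, 01011*, 01100*, 01101*, 01110*, 01111*, 10001*, 10100*, 10111*, 11000*, 11001*, 11010*, 11011*, 11100*, 11101*, 11111*
[col 1] -0100*, -1001*, -1010*, -1011*, -1100*, -1101*, -1111*, 0-010*, 0-100*, 0-110*, 00-00*, 00-10*, 000-0*, 001-0*, 01-01*, 01-10*, 01-11*, 010-1*, 0101-*, 011-0*, 011-1*, 0110-*, 0111-*, 1-001, 1-100*, 1-111, 11-00*, 11-01*, 11-11*, 110-0*, 110-1*, 1100-*, 1101-*, 111-1*, 1110-*
[col 2] --100, -1-01*, -1-11*, -10-1*, -101-, -11-1*, -110-, 0--10, 0-1-0, 00--0, 01--1*, 01-1-, 011--, 11--1*, 11-0-, 110--
[col 3] -1--1
Prime implicants: --100, -1--1, -101-, -110-, 0--10, 0-1-0, 00--0, 01-1-, 011--, 1-001, 1-111, 11-0-, 110--
PI chart (minterm → PIs covering it):
  2 | 0--10,00--0
  6 | 0--10,0-1-0,00--0
  9 | -1--1  (sole → essential)
  10 | -101-,0--10,01-1-
  11 | -1--1,-101-,01-1-
  12 | --100,-110-,0-1-0,011--
  13 | -1--1,-110-,011--
  14 | 0--10,0-1-0,01-1-,011--
  15 | -1--1,01-1-,011--
  17 | 1-001  (sole → essential)
  20 | --100  (sole → essential)
  23 | 1-111  (sole → essential)
  24 | 11-0-,110--
  25 | -1--1,1-001,11-0-,110--
  26 | -101-,110--
  27 | -1--1,-101-,110--
  28 | --100,-110-,11-0-
  29 | -1--1,-110-,11-0-
Essential prime implicants: --100, -1--1, 1-001, 1-111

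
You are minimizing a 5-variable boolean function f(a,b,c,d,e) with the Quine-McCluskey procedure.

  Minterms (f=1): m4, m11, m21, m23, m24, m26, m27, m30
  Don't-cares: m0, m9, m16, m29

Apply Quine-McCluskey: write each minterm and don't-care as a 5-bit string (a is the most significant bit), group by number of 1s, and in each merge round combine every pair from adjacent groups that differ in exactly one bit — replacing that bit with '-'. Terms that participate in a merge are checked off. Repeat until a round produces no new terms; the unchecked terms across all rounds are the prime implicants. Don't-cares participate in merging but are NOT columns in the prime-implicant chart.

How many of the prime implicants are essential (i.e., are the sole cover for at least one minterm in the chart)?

Round 0: 00000✓ 00100✓ 01001✓ 01011✓ 10000✓ 10101✓ 10111✓ 11000✓ 11010✓ 11011✓ 11101✓ 11110✓
Round 1: -0000 -1011 00-00 010-1 1-000 1-101 101-1 11-10 110-0 1101-
PIs = {-0000, -1011, 00-00, 010-1, 1-000, 1-101, 101-1, 11-10, 110-0, 1101-}
Coverage chart:
  m4: 00-00 ←essential
  m11: -1011,010-1
  m21: 1-101,101-1
  m23: 101-1 ←essential
  m24: 1-000,110-0
  m26: 11-10,110-0,1101-
  m27: -1011,1101-
  m30: 11-10 ←essential
Essential: 00-00, 101-1, 11-10

3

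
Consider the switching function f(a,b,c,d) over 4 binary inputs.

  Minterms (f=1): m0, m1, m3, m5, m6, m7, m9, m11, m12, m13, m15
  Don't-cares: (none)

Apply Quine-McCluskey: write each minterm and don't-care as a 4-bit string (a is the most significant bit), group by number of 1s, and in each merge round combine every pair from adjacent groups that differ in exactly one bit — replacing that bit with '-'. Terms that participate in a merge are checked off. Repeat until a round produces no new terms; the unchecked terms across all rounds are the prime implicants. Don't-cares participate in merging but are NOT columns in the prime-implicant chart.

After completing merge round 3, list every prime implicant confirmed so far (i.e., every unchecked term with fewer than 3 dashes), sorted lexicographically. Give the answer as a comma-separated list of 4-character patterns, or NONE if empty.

Round 0: 0000✓ 0001✓ 0011✓ 0101✓ 0110✓ 0111✓ 1001✓ 1011✓ 1100✓ 1101✓ 1111✓
Round 1: -001✓ -011✓ -101✓ -111✓ 0-01✓ 0-11✓ 00-1✓ 000- 01-1✓ 011- 1-01✓ 1-11✓ 10-1✓ 11-1✓ 110-
Round 2: --01✓ --11✓ -0-1✓ -1-1✓ 0--1✓ 1--1✓
Round 3: ---1
PIs = {---1, 000-, 011-, 110-}

000-, 011-, 110-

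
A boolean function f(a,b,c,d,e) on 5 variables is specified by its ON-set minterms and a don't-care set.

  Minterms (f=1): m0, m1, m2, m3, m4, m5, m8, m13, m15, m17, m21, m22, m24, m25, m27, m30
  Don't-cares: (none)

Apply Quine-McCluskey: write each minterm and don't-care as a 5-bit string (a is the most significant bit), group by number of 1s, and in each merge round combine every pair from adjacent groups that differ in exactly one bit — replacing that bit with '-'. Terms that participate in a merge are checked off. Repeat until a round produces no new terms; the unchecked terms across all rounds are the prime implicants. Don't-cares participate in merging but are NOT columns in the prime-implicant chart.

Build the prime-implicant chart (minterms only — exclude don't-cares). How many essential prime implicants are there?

6

Round 0: 00000✓ 00001✓ 00010✓ 00011✓ 00100✓ 00101✓ 01000✓ 01101✓ 01111✓ 10001✓ 10101✓ 10110✓ 11000✓ 11001✓ 11011✓ 11110✓
Round 1: -0001✓ -0101✓ -1000 0-000 0-101 00-00✓ 00-01✓ 000-0✓ 000-1✓ 0000-✓ 0001-✓ 0010-✓ 011-1 1-001 1-110 10-01✓ 110-1 1100-
Round 2: -0-01 00-0- 000--
PIs = {-0-01, -1000, 0-000, 0-101, 00-0-, 000--, 011-1, 1-001, 1-110, 110-1, 1100-}
Coverage chart:
  m0: 0-000,00-0-,000--
  m1: -0-01,00-0-,000--
  m2: 000-- ←essential
  m3: 000-- ←essential
  m4: 00-0- ←essential
  m5: -0-01,0-101,00-0-
  m8: -1000,0-000
  m13: 0-101,011-1
  m15: 011-1 ←essential
  m17: -0-01,1-001
  m21: -0-01 ←essential
  m22: 1-110 ←essential
  m24: -1000,1100-
  m25: 1-001,110-1,1100-
  m27: 110-1 ←essential
  m30: 1-110 ←essential
Essential: -0-01, 00-0-, 000--, 011-1, 1-110, 110-1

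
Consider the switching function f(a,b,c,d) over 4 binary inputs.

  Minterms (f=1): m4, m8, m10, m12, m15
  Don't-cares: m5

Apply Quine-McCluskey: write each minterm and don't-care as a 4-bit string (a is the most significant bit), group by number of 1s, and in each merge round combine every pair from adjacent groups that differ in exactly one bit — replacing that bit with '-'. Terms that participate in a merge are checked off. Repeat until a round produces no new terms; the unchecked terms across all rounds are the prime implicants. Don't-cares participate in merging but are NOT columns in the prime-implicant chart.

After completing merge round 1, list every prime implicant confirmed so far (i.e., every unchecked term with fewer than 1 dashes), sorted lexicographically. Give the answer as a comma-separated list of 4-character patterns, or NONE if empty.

1111

size-2^0 implicants → 0100(✓)  0101(✓)  1000(✓)  1010(✓)  1100(✓)  1111
size-2^1 implicants → -100  010-  1-00  10-0
Unchecked terms (primes): -100, 010-, 1-00, 10-0, 1111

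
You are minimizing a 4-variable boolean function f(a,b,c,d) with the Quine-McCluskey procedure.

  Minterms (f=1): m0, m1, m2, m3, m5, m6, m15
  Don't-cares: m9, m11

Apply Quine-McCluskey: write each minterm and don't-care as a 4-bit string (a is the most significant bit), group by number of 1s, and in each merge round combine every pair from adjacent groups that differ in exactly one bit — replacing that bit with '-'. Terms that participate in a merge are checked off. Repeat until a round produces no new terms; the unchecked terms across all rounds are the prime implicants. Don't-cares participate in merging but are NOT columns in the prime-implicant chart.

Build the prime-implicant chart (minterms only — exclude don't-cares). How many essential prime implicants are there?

[col 0] 0000*, 0001*, 0010*, 0011*, 0101*, 0110*, 1001*, 1011*, 1111*
[col 1] -001*, -011*, 0-01, 0-10, 00-0*, 00-1*, 000-*, 001-*, 1-11, 10-1*
[col 2] -0-1, 00--
Prime implicants: -0-1, 0-01, 0-10, 00--, 1-11
PI chart (minterm → PIs covering it):
  0 | 00--  (sole → essential)
  1 | -0-1,0-01,00--
  2 | 0-10,00--
  3 | -0-1,00--
  5 | 0-01  (sole → essential)
  6 | 0-10  (sole → essential)
  15 | 1-11  (sole → essential)
Essential prime implicants: 0-01, 0-10, 00--, 1-11

4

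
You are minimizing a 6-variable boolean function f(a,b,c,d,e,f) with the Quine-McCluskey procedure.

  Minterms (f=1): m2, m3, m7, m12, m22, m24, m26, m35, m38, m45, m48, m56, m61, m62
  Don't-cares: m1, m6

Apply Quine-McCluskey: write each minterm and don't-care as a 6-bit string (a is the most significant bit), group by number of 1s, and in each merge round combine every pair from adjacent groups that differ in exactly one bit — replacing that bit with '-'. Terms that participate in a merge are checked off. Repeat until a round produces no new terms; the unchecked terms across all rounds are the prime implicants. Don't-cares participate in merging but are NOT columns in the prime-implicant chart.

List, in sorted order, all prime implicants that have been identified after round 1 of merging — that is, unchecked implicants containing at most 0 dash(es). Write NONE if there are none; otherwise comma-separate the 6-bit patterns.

size-2^0 implicants → 000001(✓)  000010(✓)  000011(✓)  000110(✓)  000111(✓)  001100  010110(✓)  011000(✓)  011010(✓)  100011(✓)  100110(✓)  101101(✓)  110000(✓)  111000(✓)  111101(✓)  111110
size-2^1 implicants → -00011  -00110  -11000  0-0110  000-10(✓)  000-11(✓)  0000-1  00001-(✓)  00011-(✓)  0110-0  1-1101  11-000
size-2^2 implicants → 000-1-
Unchecked terms (primes): -00011, -00110, -11000, 0-0110, 000-1-, 0000-1, 001100, 0110-0, 1-1101, 11-000, 111110

001100, 111110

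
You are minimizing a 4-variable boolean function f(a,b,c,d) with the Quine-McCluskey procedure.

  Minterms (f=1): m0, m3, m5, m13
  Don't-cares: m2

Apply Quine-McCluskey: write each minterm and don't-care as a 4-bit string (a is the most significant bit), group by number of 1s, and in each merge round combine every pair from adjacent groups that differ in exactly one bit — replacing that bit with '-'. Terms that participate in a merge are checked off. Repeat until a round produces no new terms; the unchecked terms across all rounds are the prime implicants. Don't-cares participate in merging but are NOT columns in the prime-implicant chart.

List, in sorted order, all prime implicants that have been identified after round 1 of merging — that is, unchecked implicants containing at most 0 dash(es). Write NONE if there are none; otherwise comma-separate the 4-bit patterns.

NONE

[col 0] 0000*, 0010*, 0011*, 0101*, 1101*
[col 1] -101, 00-0, 001-
Prime implicants: -101, 00-0, 001-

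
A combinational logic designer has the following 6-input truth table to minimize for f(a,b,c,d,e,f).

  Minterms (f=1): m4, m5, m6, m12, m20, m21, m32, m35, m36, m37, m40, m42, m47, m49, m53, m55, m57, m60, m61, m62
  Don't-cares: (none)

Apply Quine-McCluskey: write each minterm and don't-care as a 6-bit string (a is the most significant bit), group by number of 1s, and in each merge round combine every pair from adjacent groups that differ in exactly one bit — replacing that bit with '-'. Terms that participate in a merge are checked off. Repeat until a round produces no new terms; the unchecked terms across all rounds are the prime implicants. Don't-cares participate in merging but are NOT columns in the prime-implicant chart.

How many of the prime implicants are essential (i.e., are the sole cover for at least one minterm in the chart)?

Round 0: 000100✓ 000101✓ 000110✓ 001100✓ 010100✓ 010101✓ 100000✓ 100011 100100✓ 100101✓ 101000✓ 101010✓ 101111 110001✓ 110101✓ 110111✓ 111001✓ 111100✓ 111101✓ 111110✓
Round 1: -00100✓ -00101✓ -10101✓ 0-0100✓ 0-0101✓ 00-100 0001-0 00010-✓ 01010-✓ 1-0101✓ 10-000 100-00 10010-✓ 1010-0 11-001✓ 11-101✓ 110-01✓ 1101-1 111-01✓ 1111-0 11110-
Round 2: --0101 -0010- 0-010- 11--01
PIs = {--0101, -0010-, 0-010-, 00-100, 0001-0, 10-000, 100-00, 100011, 1010-0, 101111, 11--01, 1101-1, 1111-0, 11110-}
Coverage chart:
  m4: -0010-,0-010-,00-100,0001-0
  m5: --0101,-0010-,0-010-
  m6: 0001-0 ←essential
  m12: 00-100 ←essential
  m20: 0-010- ←essential
  m21: --0101,0-010-
  m32: 10-000,100-00
  m35: 100011 ←essential
  m36: -0010-,100-00
  m37: --0101,-0010-
  m40: 10-000,1010-0
  m42: 1010-0 ←essential
  m47: 101111 ←essential
  m49: 11--01 ←essential
  m53: --0101,11--01,1101-1
  m55: 1101-1 ←essential
  m57: 11--01 ←essential
  m60: 1111-0,11110-
  m61: 11--01,11110-
  m62: 1111-0 ←essential
Essential: 0-010-, 00-100, 0001-0, 100011, 1010-0, 101111, 11--01, 1101-1, 1111-0

9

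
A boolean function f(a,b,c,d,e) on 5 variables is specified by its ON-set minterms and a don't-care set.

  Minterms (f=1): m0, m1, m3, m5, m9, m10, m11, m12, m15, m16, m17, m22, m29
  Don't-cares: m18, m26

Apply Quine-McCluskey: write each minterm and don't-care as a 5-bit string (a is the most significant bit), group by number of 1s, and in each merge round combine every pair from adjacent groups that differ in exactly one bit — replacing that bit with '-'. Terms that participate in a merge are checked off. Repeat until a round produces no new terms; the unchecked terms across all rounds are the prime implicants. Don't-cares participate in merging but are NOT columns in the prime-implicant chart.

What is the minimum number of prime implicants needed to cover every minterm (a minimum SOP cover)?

8

Round 0: 00000✓ 00001✓ 00011✓ 00101✓ 01001✓ 01010✓ 01011✓ 01100 01111✓ 10000✓ 10001✓ 10010✓ 10110✓ 11010✓ 11101
Round 1: -0000✓ -0001✓ -1010 0-001✓ 0-011✓ 00-01 000-1✓ 0000-✓ 01-11 010-1✓ 0101- 1-010 10-10 100-0 1000-✓
Round 2: -000- 0-0-1
PIs = {-000-, -1010, 0-0-1, 00-01, 01-11, 0101-, 01100, 1-010, 10-10, 100-0, 11101}
Coverage chart:
  m0: -000- ←essential
  m1: -000-,0-0-1,00-01
  m3: 0-0-1 ←essential
  m5: 00-01 ←essential
  m9: 0-0-1 ←essential
  m10: -1010,0101-
  m11: 0-0-1,01-11,0101-
  m12: 01100 ←essential
  m15: 01-11 ←essential
  m16: -000-,100-0
  m17: -000- ←essential
  m22: 10-10 ←essential
  m29: 11101 ←essential
Essential: -000-, 0-0-1, 00-01, 01-11, 01100, 10-10, 11101
Petrick residual → -1010
Min cover (8 terms): b'c'd' + bc'de' + a'c'e + a'b'd'e + a'bde + a'bcd'e' + ab'de' + abcd'e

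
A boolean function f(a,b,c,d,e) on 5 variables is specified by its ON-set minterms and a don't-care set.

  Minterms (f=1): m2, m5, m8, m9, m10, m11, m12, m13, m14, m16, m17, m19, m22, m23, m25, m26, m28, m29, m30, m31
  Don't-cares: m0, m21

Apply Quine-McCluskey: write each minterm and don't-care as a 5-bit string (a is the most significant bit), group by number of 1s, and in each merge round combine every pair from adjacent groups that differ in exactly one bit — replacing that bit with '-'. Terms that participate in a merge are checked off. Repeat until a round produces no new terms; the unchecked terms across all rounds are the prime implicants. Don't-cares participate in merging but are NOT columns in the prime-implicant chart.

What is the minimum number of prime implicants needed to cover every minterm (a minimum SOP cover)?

Round 0: 00000✓ 00010✓ 00101✓ 01000✓ 01001✓ 01010✓ 01011✓ 01100✓ 01101✓ 01110✓ 10000✓ 10001✓ 10011✓ 10101✓ 10110✓ 10111✓ 11001✓ 11010✓ 11100✓ 11101✓ 11110✓ 11111✓
Round 1: -0000 -0101✓ -1001✓ -1010✓ -1100✓ -1101✓ -1110✓ 0-000✓ 0-010✓ 0-101✓ 000-0✓ 01-00✓ 01-01✓ 01-10✓ 010-0✓ 010-1✓ 0100-✓ 0101-✓ 011-0✓ 0110-✓ 1-001✓ 1-101✓ 1-110✓ 1-111✓ 10-01✓ 10-11✓ 100-1✓ 1000- 101-1✓ 1011-✓ 11-01✓ 11-10✓ 111-0✓ 111-1✓ 1110-✓ 1111-✓
Round 2: --101 -1-01 -1-10 -11-0 -110- 0-0-0 01--0 01-0- 010-- 1--01 1-1-1 1-11- 10--1 111--
PIs = {--101, -0000, -1-01, -1-10, -11-0, -110-, 0-0-0, 01--0, 01-0-, 010--, 1--01, 1-1-1, 1-11-, 10--1, 1000-, 111--}
Coverage chart:
  m2: 0-0-0 ←essential
  m5: --101 ←essential
  m8: 0-0-0,01--0,01-0-,010--
  m9: -1-01,01-0-,010--
  m10: -1-10,0-0-0,01--0,010--
  m11: 010-- ←essential
  m12: -11-0,-110-,01--0,01-0-
  m13: --101,-1-01,-110-,01-0-
  m14: -1-10,-11-0,01--0
  m16: -0000,1000-
  m17: 1--01,10--1,1000-
  m19: 10--1 ←essential
  m22: 1-11- ←essential
  m23: 1-1-1,1-11-,10--1
  m25: -1-01,1--01
  m26: -1-10 ←essential
  m28: -11-0,-110-,111--
  m29: --101,-1-01,-110-,1--01,1-1-1,111--
  m30: -1-10,-11-0,1-11-,111--
  m31: 1-1-1,1-11-,111--
Essential: --101, -1-10, 0-0-0, 010--, 1-11-, 10--1
Petrick residual → -0000, -1-01, -11-0
Min cover (9 terms): cd'e + b'c'd'e' + bd'e + bde' + bce' + a'c'e' + a'bc' + acd + ab'e

9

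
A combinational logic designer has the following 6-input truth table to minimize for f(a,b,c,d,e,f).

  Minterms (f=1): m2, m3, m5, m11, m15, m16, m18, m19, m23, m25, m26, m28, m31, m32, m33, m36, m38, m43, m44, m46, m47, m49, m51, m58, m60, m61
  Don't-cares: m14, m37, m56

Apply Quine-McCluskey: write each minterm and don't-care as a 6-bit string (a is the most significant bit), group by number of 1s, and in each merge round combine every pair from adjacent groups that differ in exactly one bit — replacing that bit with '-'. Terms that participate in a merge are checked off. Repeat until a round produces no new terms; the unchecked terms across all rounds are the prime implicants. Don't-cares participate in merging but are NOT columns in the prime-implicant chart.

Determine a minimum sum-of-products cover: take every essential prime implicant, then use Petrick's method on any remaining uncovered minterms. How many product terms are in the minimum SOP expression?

12

size-2^0 implicants → 000010(✓)  000011(✓)  000101(✓)  001011(✓)  001110(✓)  001111(✓)  010000(✓)  010010(✓)  010011(✓)  010111(✓)  011001  011010(✓)  011100(✓)  011111(✓)  100000(✓)  100001(✓)  100100(✓)  100101(✓)  100110(✓)  101011(✓)  101100(✓)  101110(✓)  101111(✓)  110001(✓)  110011(✓)  111000(✓)  111010(✓)  111100(✓)  111101(✓)
size-2^1 implicants → -00101  -01011(✓)  -01110(✓)  -01111(✓)  -10011  -11010  -11100  0-0010(✓)  0-0011(✓)  0-1111  00-011  00001-(✓)  001-11(✓)  00111-(✓)  01-010  01-111  010-11  0100-0  01001-(✓)  1-0001  1-1100  10-100(✓)  10-110(✓)  100-00(✓)  100-01(✓)  10000-(✓)  1001-0(✓)  10010-(✓)  101-11(✓)  1011-0(✓)  10111-(✓)  1100-1  111-00  1110-0  11110-
size-2^2 implicants → -01-11  -0111-  0-001-  10-1-0  100-0-
Unchecked terms (primes): -00101, -01-11, -0111-, -10011, -11010, -11100, 0-001-, 0-1111, 00-011, 01-010, 01-111, 010-11, 0100-0, 011001, 1-0001, 1-1100, 10-1-0, 100-0-, 1100-1, 111-00, 1110-0, 11110-
Minterm coverage:
  m2 ⊆ 0-001- [E]
  m3 ⊆ 0-001-,00-011
  m5 ⊆ -00101 [E]
  m11 ⊆ -01-11,00-011
  m15 ⊆ -01-11,-0111-,0-1111
  m16 ⊆ 0100-0 [E]
  m18 ⊆ 0-001-,01-010,0100-0
  m19 ⊆ -10011,0-001-,010-11
  m23 ⊆ 01-111,010-11
  m25 ⊆ 011001 [E]
  m26 ⊆ -11010,01-010
  m28 ⊆ -11100 [E]
  m31 ⊆ 0-1111,01-111
  m32 ⊆ 100-0- [E]
  m33 ⊆ 1-0001,100-0-
  m36 ⊆ 10-1-0,100-0-
  m38 ⊆ 10-1-0 [E]
  m43 ⊆ -01-11 [E]
  m44 ⊆ 1-1100,10-1-0
  m46 ⊆ -0111-,10-1-0
  m47 ⊆ -01-11,-0111-
  m49 ⊆ 1-0001,1100-1
  m51 ⊆ -10011,1100-1
  m58 ⊆ -11010,1110-0
  m60 ⊆ -11100,1-1100,111-00,11110-
  m61 ⊆ 11110- [E]
E = {-00101, -01-11, -11100, 0-001-, 0100-0, 011001, 10-1-0, 100-0-, 11110-}
Petrick residual → -11010, 01-111, 1100-1
Cover = b'c'de'f + b'cef + bcd'ef' + bcde'f' + a'c'd'e + a'bdef + a'bc'd'f' + a'bcd'e'f + ab'df' + ab'c'e' + abc'd'f + abcde'  |cover|=12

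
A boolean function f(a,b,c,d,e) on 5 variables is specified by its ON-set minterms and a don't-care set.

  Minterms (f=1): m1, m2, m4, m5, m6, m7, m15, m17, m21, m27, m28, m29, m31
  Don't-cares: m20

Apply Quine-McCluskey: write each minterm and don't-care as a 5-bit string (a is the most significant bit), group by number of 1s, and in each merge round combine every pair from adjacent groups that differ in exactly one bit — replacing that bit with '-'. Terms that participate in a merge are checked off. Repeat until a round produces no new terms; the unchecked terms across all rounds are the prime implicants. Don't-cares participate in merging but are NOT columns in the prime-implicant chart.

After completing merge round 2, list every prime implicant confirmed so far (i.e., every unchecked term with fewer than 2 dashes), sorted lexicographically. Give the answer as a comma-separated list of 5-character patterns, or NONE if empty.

-1111, 0-111, 00-10, 11-11, 111-1

[col 0] 00001*, 00010*, 00100*, 00101*, 00110*, 00111*, 01111*, 10001*, 10100*, 10101*, 11011*, 11100*, 11101*, 11111*
[col 1] -0001*, -0100*, -0101*, -1111, 0-111, 00-01*, 00-10, 001-0*, 001-1*, 0010-*, 0011-*, 1-100*, 1-101*, 10-01*, 1010-*, 11-11, 111-1, 1110-*
[col 2] -0-01, -010-, 001--, 1-10-
Prime implicants: -0-01, -010-, -1111, 0-111, 00-10, 001--, 1-10-, 11-11, 111-1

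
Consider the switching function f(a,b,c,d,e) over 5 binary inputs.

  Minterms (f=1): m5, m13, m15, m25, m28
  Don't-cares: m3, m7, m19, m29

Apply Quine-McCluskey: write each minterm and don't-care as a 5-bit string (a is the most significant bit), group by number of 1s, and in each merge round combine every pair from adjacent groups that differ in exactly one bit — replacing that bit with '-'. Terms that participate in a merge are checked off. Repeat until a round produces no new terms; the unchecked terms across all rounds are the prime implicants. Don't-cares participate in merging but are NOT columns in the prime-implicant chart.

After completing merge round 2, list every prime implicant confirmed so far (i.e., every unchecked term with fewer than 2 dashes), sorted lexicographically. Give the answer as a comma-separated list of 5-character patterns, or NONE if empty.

-0011, -1101, 00-11, 11-01, 1110-

Round 0: 00011✓ 00101✓ 00111✓ 01101✓ 01111✓ 10011✓ 11001✓ 11100✓ 11101✓
Round 1: -0011 -1101 0-101✓ 0-111✓ 00-11 001-1✓ 011-1✓ 11-01 1110-
Round 2: 0-1-1
PIs = {-0011, -1101, 0-1-1, 00-11, 11-01, 1110-}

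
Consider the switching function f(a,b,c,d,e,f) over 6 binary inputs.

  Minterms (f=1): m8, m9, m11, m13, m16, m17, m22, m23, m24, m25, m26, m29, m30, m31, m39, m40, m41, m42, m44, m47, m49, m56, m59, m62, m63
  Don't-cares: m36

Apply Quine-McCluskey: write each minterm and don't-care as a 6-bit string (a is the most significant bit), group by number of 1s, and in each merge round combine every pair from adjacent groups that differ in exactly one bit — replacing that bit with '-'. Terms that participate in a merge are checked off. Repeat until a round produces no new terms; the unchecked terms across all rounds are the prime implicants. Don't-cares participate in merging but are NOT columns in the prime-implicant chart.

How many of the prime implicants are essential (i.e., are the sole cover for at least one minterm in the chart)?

Round 0: 001000✓ 001001✓ 001011✓ 001101✓ 010000✓ 010001✓ 010110✓ 010111✓ 011000✓ 011001✓ 011010✓ 011101✓ 011110✓ 011111✓ 100100✓ 100111✓ 101000✓ 101001✓ 101010✓ 101100✓ 101111✓ 110001✓ 111000✓ 111011✓ 111110✓ 111111✓
Round 1: -01000✓ -01001✓ -10001 -11000✓ -11110✓ -11111✓ 0-1000✓ 0-1001✓ 0-1101✓ 001-01✓ 0010-1 00100-✓ 01-000✓ 01-001✓ 01-110✓ 01-111✓ 01000-✓ 01011-✓ 011-01✓ 011-10 0110-0 01100-✓ 0111-1 01111-✓ 1-1000✓ 1-1111 10-100 10-111 101-00 1010-0 10100-✓ 111-11 11111-✓
Round 2: --1000 -0100- -1111- 0-1-01 0-100- 01-00- 01-11-
PIs = {--1000, -0100-, -10001, -1111-, 0-1-01, 0-100-, 0010-1, 01-00-, 01-11-, 011-10, 0110-0, 0111-1, 1-1111, 10-100, 10-111, 101-00, 1010-0, 111-11}
Coverage chart:
  m8: --1000,-0100-,0-100-
  m9: -0100-,0-1-01,0-100-,0010-1
  m11: 0010-1 ←essential
  m13: 0-1-01 ←essential
  m16: 01-00- ←essential
  m17: -10001,01-00-
  m22: 01-11- ←essential
  m23: 01-11- ←essential
  m24: --1000,0-100-,01-00-,0110-0
  m25: 0-1-01,0-100-,01-00-
  m26: 011-10,0110-0
  m29: 0-1-01,0111-1
  m30: -1111-,01-11-,011-10
  m31: -1111-,01-11-,0111-1
  m39: 10-111 ←essential
  m40: --1000,-0100-,101-00,1010-0
  m41: -0100- ←essential
  m42: 1010-0 ←essential
  m44: 10-100,101-00
  m47: 1-1111,10-111
  m49: -10001 ←essential
  m56: --1000 ←essential
  m59: 111-11 ←essential
  m62: -1111- ←essential
  m63: -1111-,1-1111,111-11
Essential: --1000, -0100-, -10001, -1111-, 0-1-01, 0010-1, 01-00-, 01-11-, 10-111, 1010-0, 111-11

11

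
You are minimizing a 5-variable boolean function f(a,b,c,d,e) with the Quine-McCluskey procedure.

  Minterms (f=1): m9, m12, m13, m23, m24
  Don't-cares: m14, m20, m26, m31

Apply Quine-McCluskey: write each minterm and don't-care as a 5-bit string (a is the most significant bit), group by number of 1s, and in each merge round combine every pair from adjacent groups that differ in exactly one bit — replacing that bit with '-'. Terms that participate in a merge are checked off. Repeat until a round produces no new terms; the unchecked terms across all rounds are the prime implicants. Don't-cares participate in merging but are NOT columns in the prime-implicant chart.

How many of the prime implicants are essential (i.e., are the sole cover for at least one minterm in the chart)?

Round 0: 01001✓ 01100✓ 01101✓ 01110✓ 10100 10111✓ 11000✓ 11010✓ 11111✓
Round 1: 01-01 011-0 0110- 1-111 110-0
PIs = {01-01, 011-0, 0110-, 1-111, 10100, 110-0}
Coverage chart:
  m9: 01-01 ←essential
  m12: 011-0,0110-
  m13: 01-01,0110-
  m23: 1-111 ←essential
  m24: 110-0 ←essential
Essential: 01-01, 1-111, 110-0

3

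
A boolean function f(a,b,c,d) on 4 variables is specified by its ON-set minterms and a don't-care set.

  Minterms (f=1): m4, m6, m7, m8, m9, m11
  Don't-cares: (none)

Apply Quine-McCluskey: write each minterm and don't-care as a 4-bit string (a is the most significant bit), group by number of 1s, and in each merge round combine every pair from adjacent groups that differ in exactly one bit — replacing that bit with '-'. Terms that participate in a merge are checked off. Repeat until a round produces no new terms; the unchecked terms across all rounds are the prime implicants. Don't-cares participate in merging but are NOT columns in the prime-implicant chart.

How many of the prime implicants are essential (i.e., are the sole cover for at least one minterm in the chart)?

size-2^0 implicants → 0100(✓)  0110(✓)  0111(✓)  1000(✓)  1001(✓)  1011(✓)
size-2^1 implicants → 01-0  011-  10-1  100-
Unchecked terms (primes): 01-0, 011-, 10-1, 100-
Minterm coverage:
  m4 ⊆ 01-0 [E]
  m6 ⊆ 01-0,011-
  m7 ⊆ 011- [E]
  m8 ⊆ 100- [E]
  m9 ⊆ 10-1,100-
  m11 ⊆ 10-1 [E]
E = {01-0, 011-, 10-1, 100-}

4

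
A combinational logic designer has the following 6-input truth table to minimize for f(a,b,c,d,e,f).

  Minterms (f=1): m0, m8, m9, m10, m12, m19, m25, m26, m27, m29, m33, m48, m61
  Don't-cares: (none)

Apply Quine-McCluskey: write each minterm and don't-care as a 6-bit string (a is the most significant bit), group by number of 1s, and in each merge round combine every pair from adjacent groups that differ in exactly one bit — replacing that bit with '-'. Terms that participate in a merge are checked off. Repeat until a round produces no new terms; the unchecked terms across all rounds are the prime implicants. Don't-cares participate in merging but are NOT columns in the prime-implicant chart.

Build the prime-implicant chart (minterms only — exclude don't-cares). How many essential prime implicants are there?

6

size-2^0 implicants → 000000(✓)  001000(✓)  001001(✓)  001010(✓)  001100(✓)  010011(✓)  011001(✓)  011010(✓)  011011(✓)  011101(✓)  100001  110000  111101(✓)
size-2^1 implicants → -11101  0-1001  0-1010  00-000  001-00  0010-0  00100-  01-011  011-01  0110-1  01101-
Unchecked terms (primes): -11101, 0-1001, 0-1010, 00-000, 001-00, 0010-0, 00100-, 01-011, 011-01, 0110-1, 01101-, 100001, 110000
Minterm coverage:
  m0 ⊆ 00-000 [E]
  m8 ⊆ 00-000,001-00,0010-0,00100-
  m9 ⊆ 0-1001,00100-
  m10 ⊆ 0-1010,0010-0
  m12 ⊆ 001-00 [E]
  m19 ⊆ 01-011 [E]
  m25 ⊆ 0-1001,011-01,0110-1
  m26 ⊆ 0-1010,01101-
  m27 ⊆ 01-011,0110-1,01101-
  m29 ⊆ -11101,011-01
  m33 ⊆ 100001 [E]
  m48 ⊆ 110000 [E]
  m61 ⊆ -11101 [E]
E = {-11101, 00-000, 001-00, 01-011, 100001, 110000}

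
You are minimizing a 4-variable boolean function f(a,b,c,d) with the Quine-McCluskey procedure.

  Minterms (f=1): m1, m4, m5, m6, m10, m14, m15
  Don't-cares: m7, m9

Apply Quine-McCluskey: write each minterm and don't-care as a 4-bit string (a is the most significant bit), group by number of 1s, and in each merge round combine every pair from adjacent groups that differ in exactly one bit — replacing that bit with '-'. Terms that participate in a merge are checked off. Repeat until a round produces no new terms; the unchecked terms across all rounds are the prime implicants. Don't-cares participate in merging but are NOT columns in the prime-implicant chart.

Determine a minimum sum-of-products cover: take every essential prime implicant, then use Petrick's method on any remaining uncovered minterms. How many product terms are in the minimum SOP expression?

[col 0] 0001*, 0100*, 0101*, 0110*, 0111*, 1001*, 1010*, 1110*, 1111*
[col 1] -001, -110*, -111*, 0-01, 01-0*, 01-1*, 010-*, 011-*, 1-10, 111-*
[col 2] -11-, 01--
Prime implicants: -001, -11-, 0-01, 01--, 1-10
PI chart (minterm → PIs covering it):
  1 | -001,0-01
  4 | 01--  (sole → essential)
  5 | 0-01,01--
  6 | -11-,01--
  10 | 1-10  (sole → essential)
  14 | -11-,1-10
  15 | -11-  (sole → essential)
Essential prime implicants: -11-, 01--, 1-10
Petrick residual → -001
Minimum SOP uses 4 PIs: b'c'd + bc + a'b + acd'

4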